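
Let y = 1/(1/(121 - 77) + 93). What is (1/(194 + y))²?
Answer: 16752649/630572575396 ≈ 2.6567e-5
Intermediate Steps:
y = 44/4093 (y = 1/(1/44 + 93) = 1/(4093/44) = 44/4093 ≈ 0.010750)
(1/(194 + y))² = (1/(194 + 44/4093))² = (1/(794086/4093))² = (4093/794086)² = 16752649/630572575396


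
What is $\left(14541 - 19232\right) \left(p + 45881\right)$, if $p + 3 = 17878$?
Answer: $-299079396$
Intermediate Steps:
$p = 17875$ ($p = -3 + 17878 = 17875$)
$\left(14541 - 19232\right) \left(p + 45881\right) = \left(14541 - 19232\right) \left(17875 + 45881\right) = \left(-4691\right) 63756 = -299079396$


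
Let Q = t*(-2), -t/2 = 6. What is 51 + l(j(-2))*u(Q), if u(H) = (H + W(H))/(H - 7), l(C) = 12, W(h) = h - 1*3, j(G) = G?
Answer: 1407/17 ≈ 82.765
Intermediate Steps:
t = -12 (t = -2*6 = -12)
W(h) = -3 + h (W(h) = h - 3 = -3 + h)
Q = 24 (Q = -12*(-2) = 24)
u(H) = (-3 + 2*H)/(-7 + H) (u(H) = (H + (-3 + H))/(H - 7) = (-3 + 2*H)/(-7 + H))
51 + l(j(-2))*u(Q) = 51 + 12*((-3 + 2*24)/(-7 + 24)) = 51 + 12*((-3 + 48)/17) = 51 + 12*((1/17)*45) = 51 + 12*(45/17) = 51 + 540/17 = 1407/17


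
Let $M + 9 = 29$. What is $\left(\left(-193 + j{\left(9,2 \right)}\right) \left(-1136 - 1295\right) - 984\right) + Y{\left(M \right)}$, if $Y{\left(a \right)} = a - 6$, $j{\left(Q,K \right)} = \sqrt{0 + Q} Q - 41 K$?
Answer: $601918$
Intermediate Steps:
$M = 20$ ($M = -9 + 29 = 20$)
$j{\left(Q,K \right)} = Q^{\frac{3}{2}} - 41 K$ ($j{\left(Q,K \right)} = \sqrt{Q} Q - 41 K = Q^{\frac{3}{2}} - 41 K$)
$Y{\left(a \right)} = -6 + a$
$\left(\left(-193 + j{\left(9,2 \right)}\right) \left(-1136 - 1295\right) - 984\right) + Y{\left(M \right)} = \left(\left(-193 + \left(9^{\frac{3}{2}} - 82\right)\right) \left(-1136 - 1295\right) - 984\right) + \left(-6 + 20\right) = \left(\left(-193 + \left(27 - 82\right)\right) \left(-2431\right) - 984\right) + 14 = \left(\left(-193 - 55\right) \left(-2431\right) - 984\right) + 14 = \left(\left(-248\right) \left(-2431\right) - 984\right) + 14 = \left(602888 - 984\right) + 14 = 601904 + 14 = 601918$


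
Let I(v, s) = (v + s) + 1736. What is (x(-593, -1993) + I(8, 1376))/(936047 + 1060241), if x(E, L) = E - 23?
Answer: 313/249536 ≈ 0.0012543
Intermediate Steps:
I(v, s) = 1736 + s + v (I(v, s) = (s + v) + 1736 = 1736 + s + v)
x(E, L) = -23 + E
(x(-593, -1993) + I(8, 1376))/(936047 + 1060241) = ((-23 - 593) + (1736 + 1376 + 8))/(936047 + 1060241) = (-616 + 3120)/1996288 = 2504*(1/1996288) = 313/249536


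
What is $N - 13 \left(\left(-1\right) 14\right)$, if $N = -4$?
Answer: $178$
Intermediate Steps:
$N - 13 \left(\left(-1\right) 14\right) = -4 - 13 \left(\left(-1\right) 14\right) = -4 - -182 = -4 + 182 = 178$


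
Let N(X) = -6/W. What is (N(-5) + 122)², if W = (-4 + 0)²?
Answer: 946729/64 ≈ 14793.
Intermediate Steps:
W = 16 (W = (-4)² = 16)
N(X) = -3/8 (N(X) = -6/16 = -6*1/16 = -3/8)
(N(-5) + 122)² = (-3/8 + 122)² = (973/8)² = 946729/64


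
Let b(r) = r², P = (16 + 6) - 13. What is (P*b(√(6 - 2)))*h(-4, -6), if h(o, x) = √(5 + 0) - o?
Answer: 144 + 36*√5 ≈ 224.50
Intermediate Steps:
P = 9 (P = 22 - 13 = 9)
h(o, x) = √5 - o
(P*b(√(6 - 2)))*h(-4, -6) = (9*(√(6 - 2))²)*(√5 - 1*(-4)) = (9*(√4)²)*(√5 + 4) = (9*2²)*(4 + √5) = (9*4)*(4 + √5) = 36*(4 + √5) = 144 + 36*√5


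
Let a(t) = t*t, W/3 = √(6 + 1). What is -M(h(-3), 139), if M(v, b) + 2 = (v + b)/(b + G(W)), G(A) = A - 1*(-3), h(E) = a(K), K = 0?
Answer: 20464/20101 + 417*√7/20101 ≈ 1.0729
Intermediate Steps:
W = 3*√7 (W = 3*√(6 + 1) = 3*√7 ≈ 7.9373)
a(t) = t²
h(E) = 0 (h(E) = 0² = 0)
G(A) = 3 + A (G(A) = A + 3 = 3 + A)
M(v, b) = -2 + (b + v)/(3 + b + 3*√7) (M(v, b) = -2 + (v + b)/(b + (3 + 3*√7)) = -2 + (b + v)/(3 + b + 3*√7))
-M(h(-3), 139) = -(-6 + 0 - 1*139 - 6*√7)/(3 + 139 + 3*√7) = -(-6 + 0 - 139 - 6*√7)/(142 + 3*√7) = -(-145 - 6*√7)/(142 + 3*√7)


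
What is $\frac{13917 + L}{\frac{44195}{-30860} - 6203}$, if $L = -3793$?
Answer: $- \frac{62485328}{38293755} \approx -1.6317$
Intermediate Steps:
$\frac{13917 + L}{\frac{44195}{-30860} - 6203} = \frac{13917 - 3793}{\frac{44195}{-30860} - 6203} = \frac{10124}{44195 \left(- \frac{1}{30860}\right) - 6203} = \frac{10124}{- \frac{8839}{6172} - 6203} = \frac{10124}{- \frac{38293755}{6172}} = 10124 \left(- \frac{6172}{38293755}\right) = - \frac{62485328}{38293755}$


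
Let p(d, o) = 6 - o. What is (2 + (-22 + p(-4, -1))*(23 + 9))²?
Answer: 228484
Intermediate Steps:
(2 + (-22 + p(-4, -1))*(23 + 9))² = (2 + (-22 + (6 - 1*(-1)))*(23 + 9))² = (2 + (-22 + (6 + 1))*32)² = (2 + (-22 + 7)*32)² = (2 - 15*32)² = (2 - 480)² = (-478)² = 228484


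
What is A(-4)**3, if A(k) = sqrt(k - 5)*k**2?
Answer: -110592*I ≈ -1.1059e+5*I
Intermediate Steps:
A(k) = k**2*sqrt(-5 + k) (A(k) = sqrt(-5 + k)*k**2 = k**2*sqrt(-5 + k))
A(-4)**3 = ((-4)**2*sqrt(-5 - 4))**3 = (16*sqrt(-9))**3 = (16*(3*I))**3 = (48*I)**3 = -110592*I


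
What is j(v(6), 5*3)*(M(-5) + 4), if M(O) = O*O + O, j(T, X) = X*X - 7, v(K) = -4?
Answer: 5232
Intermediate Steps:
j(T, X) = -7 + X² (j(T, X) = X² - 7 = -7 + X²)
M(O) = O + O² (M(O) = O² + O = O + O²)
j(v(6), 5*3)*(M(-5) + 4) = (-7 + (5*3)²)*(-5*(1 - 5) + 4) = (-7 + 15²)*(-5*(-4) + 4) = (-7 + 225)*(20 + 4) = 218*24 = 5232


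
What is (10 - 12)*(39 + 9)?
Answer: -96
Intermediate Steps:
(10 - 12)*(39 + 9) = -2*48 = -96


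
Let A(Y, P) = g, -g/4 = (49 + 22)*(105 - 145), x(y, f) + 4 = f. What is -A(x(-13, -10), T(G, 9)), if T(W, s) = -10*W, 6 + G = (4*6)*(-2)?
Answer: -11360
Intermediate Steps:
x(y, f) = -4 + f
G = -54 (G = -6 + (4*6)*(-2) = -6 + 24*(-2) = -6 - 48 = -54)
g = 11360 (g = -4*(49 + 22)*(105 - 145) = -284*(-40) = -4*(-2840) = 11360)
A(Y, P) = 11360
-A(x(-13, -10), T(G, 9)) = -1*11360 = -11360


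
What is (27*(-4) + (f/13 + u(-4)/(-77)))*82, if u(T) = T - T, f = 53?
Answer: -110782/13 ≈ -8521.7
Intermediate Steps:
u(T) = 0
(27*(-4) + (f/13 + u(-4)/(-77)))*82 = (27*(-4) + (53/13 + 0/(-77)))*82 = (-108 + (53*(1/13) + 0*(-1/77)))*82 = (-108 + (53/13 + 0))*82 = (-108 + 53/13)*82 = -1351/13*82 = -110782/13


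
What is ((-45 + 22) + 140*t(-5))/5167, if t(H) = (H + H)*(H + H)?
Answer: 13977/5167 ≈ 2.7051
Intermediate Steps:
t(H) = 4*H² (t(H) = (2*H)*(2*H) = 4*H²)
((-45 + 22) + 140*t(-5))/5167 = ((-45 + 22) + 140*(4*(-5)²))/5167 = (-23 + 140*(4*25))*(1/5167) = (-23 + 140*100)*(1/5167) = (-23 + 14000)*(1/5167) = 13977*(1/5167) = 13977/5167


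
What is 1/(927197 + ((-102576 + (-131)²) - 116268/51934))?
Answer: 25967/21858495060 ≈ 1.1880e-6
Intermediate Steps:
1/(927197 + ((-102576 + (-131)²) - 116268/51934)) = 1/(927197 + ((-102576 + 17161) - 116268*1/51934)) = 1/(927197 + (-85415 - 58134/25967)) = 1/(927197 - 2218029439/25967) = 1/(21858495060/25967) = 25967/21858495060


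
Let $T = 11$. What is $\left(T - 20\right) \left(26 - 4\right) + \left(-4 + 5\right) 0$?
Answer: $-198$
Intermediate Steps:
$\left(T - 20\right) \left(26 - 4\right) + \left(-4 + 5\right) 0 = \left(11 - 20\right) \left(26 - 4\right) + \left(-4 + 5\right) 0 = - 9 \left(26 - 4\right) + 1 \cdot 0 = \left(-9\right) 22 + 0 = -198 + 0 = -198$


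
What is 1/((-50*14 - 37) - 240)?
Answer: -1/977 ≈ -0.0010235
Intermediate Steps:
1/((-50*14 - 37) - 240) = 1/((-700 - 37) - 240) = 1/(-737 - 240) = 1/(-977) = -1/977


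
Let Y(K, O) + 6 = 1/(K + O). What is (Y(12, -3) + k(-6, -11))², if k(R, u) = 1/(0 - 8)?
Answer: 187489/5184 ≈ 36.167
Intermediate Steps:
Y(K, O) = -6 + 1/(K + O)
k(R, u) = -⅛ (k(R, u) = 1/(-8) = -⅛)
(Y(12, -3) + k(-6, -11))² = ((1 - 6*12 - 6*(-3))/(12 - 3) - ⅛)² = ((1 - 72 + 18)/9 - ⅛)² = ((⅑)*(-53) - ⅛)² = (-53/9 - ⅛)² = (-433/72)² = 187489/5184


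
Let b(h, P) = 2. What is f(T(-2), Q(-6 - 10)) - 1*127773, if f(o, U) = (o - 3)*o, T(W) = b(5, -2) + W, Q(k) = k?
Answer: -127773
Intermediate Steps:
T(W) = 2 + W
f(o, U) = o*(-3 + o) (f(o, U) = (-3 + o)*o = o*(-3 + o))
f(T(-2), Q(-6 - 10)) - 1*127773 = (2 - 2)*(-3 + (2 - 2)) - 1*127773 = 0*(-3 + 0) - 127773 = 0*(-3) - 127773 = 0 - 127773 = -127773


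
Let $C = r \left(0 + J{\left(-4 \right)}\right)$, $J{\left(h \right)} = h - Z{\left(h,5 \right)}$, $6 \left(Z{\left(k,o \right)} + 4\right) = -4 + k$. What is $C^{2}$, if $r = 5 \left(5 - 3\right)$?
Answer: $\frac{1600}{9} \approx 177.78$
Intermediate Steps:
$r = 10$ ($r = 5 \cdot 2 = 10$)
$Z{\left(k,o \right)} = - \frac{14}{3} + \frac{k}{6}$ ($Z{\left(k,o \right)} = -4 + \frac{-4 + k}{6} = -4 + \left(- \frac{2}{3} + \frac{k}{6}\right) = - \frac{14}{3} + \frac{k}{6}$)
$J{\left(h \right)} = \frac{14}{3} + \frac{5 h}{6}$ ($J{\left(h \right)} = h - \left(- \frac{14}{3} + \frac{h}{6}\right) = \frac{14}{3} + \frac{5 h}{6}$)
$C = \frac{40}{3}$ ($C = 10 \left(0 + \left(\frac{14}{3} + \frac{5}{6} \left(-4\right)\right)\right) = 10 \left(0 + \left(\frac{14}{3} - \frac{10}{3}\right)\right) = 10 \left(0 + \frac{4}{3}\right) = 10 \cdot \frac{4}{3} = \frac{40}{3} \approx 13.333$)
$C^{2} = \left(\frac{40}{3}\right)^{2} = \frac{1600}{9}$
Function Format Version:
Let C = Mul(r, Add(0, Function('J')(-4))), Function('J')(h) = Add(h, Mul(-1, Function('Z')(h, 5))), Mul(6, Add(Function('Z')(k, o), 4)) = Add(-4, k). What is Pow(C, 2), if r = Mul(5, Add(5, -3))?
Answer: Rational(1600, 9) ≈ 177.78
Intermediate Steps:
r = 10 (r = Mul(5, 2) = 10)
Function('Z')(k, o) = Add(Rational(-14, 3), Mul(Rational(1, 6), k)) (Function('Z')(k, o) = Add(-4, Mul(Rational(1, 6), Add(-4, k))) = Add(-4, Add(Rational(-2, 3), Mul(Rational(1, 6), k))) = Add(Rational(-14, 3), Mul(Rational(1, 6), k)))
Function('J')(h) = Add(Rational(14, 3), Mul(Rational(5, 6), h)) (Function('J')(h) = Add(h, Mul(-1, Add(Rational(-14, 3), Mul(Rational(1, 6), h)))) = Add(h, Add(Rational(14, 3), Mul(Rational(-1, 6), h))) = Add(Rational(14, 3), Mul(Rational(5, 6), h)))
C = Rational(40, 3) (C = Mul(10, Add(0, Add(Rational(14, 3), Mul(Rational(5, 6), -4)))) = Mul(10, Add(0, Add(Rational(14, 3), Rational(-10, 3)))) = Mul(10, Add(0, Rational(4, 3))) = Mul(10, Rational(4, 3)) = Rational(40, 3) ≈ 13.333)
Pow(C, 2) = Pow(Rational(40, 3), 2) = Rational(1600, 9)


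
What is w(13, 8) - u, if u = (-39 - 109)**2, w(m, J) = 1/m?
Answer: -284751/13 ≈ -21904.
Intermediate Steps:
u = 21904 (u = (-148)**2 = 21904)
w(13, 8) - u = 1/13 - 1*21904 = 1/13 - 21904 = -284751/13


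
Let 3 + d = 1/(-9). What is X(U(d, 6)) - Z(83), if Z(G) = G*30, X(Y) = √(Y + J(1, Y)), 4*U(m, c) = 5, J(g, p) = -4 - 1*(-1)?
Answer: -2490 + I*√7/2 ≈ -2490.0 + 1.3229*I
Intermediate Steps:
J(g, p) = -3 (J(g, p) = -4 + 1 = -3)
d = -28/9 (d = -3 + 1/(-9) = -3 - ⅑ = -28/9 ≈ -3.1111)
U(m, c) = 5/4 (U(m, c) = (¼)*5 = 5/4)
X(Y) = √(-3 + Y) (X(Y) = √(Y - 3) = √(-3 + Y))
Z(G) = 30*G
X(U(d, 6)) - Z(83) = √(-3 + 5/4) - 30*83 = √(-7/4) - 1*2490 = I*√7/2 - 2490 = -2490 + I*√7/2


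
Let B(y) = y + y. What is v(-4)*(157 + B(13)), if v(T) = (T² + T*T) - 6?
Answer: 4758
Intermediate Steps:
B(y) = 2*y
v(T) = -6 + 2*T² (v(T) = (T² + T²) - 6 = 2*T² - 6 = -6 + 2*T²)
v(-4)*(157 + B(13)) = (-6 + 2*(-4)²)*(157 + 2*13) = (-6 + 2*16)*(157 + 26) = (-6 + 32)*183 = 26*183 = 4758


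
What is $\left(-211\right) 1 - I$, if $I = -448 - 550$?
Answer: $787$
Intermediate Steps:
$I = -998$ ($I = -448 - 550 = -998$)
$\left(-211\right) 1 - I = \left(-211\right) 1 - -998 = -211 + 998 = 787$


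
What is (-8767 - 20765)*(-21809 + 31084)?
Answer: -273909300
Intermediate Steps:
(-8767 - 20765)*(-21809 + 31084) = -29532*9275 = -273909300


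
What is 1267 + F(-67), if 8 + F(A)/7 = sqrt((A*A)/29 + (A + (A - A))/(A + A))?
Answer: 1211 + 7*sqrt(522406)/58 ≈ 1298.2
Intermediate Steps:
F(A) = -56 + 7*sqrt(1/2 + A**2/29) (F(A) = -56 + 7*sqrt((A*A)/29 + (A + (A - A))/(A + A)) = -56 + 7*sqrt(A**2*(1/29) + (A + 0)/((2*A))) = -56 + 7*sqrt(A**2/29 + A*(1/(2*A))) = -56 + 7*sqrt(A**2/29 + 1/2) = -56 + 7*sqrt(1/2 + A**2/29))
1267 + F(-67) = 1267 + (-56 + 7*sqrt(1682 + 116*(-67)**2)/58) = 1267 + (-56 + 7*sqrt(1682 + 116*4489)/58) = 1267 + (-56 + 7*sqrt(1682 + 520724)/58) = 1267 + (-56 + 7*sqrt(522406)/58) = 1211 + 7*sqrt(522406)/58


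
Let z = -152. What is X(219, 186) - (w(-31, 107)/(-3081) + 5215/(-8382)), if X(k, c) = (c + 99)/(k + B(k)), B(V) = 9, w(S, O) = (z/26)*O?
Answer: 373579519/223816164 ≈ 1.6691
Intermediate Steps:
w(S, O) = -76*O/13 (w(S, O) = (-152/26)*O = (-152*1/26)*O = -76*O/13)
X(k, c) = (99 + c)/(9 + k) (X(k, c) = (c + 99)/(k + 9) = (99 + c)/(9 + k))
X(219, 186) - (w(-31, 107)/(-3081) + 5215/(-8382)) = (99 + 186)/(9 + 219) - (-76/13*107/(-3081) + 5215/(-8382)) = 285/228 - (-8132/13*(-1/3081) + 5215*(-1/8382)) = (1/228)*285 - (8132/40053 - 5215/8382) = 5/4 - 1*(-46904657/111908082) = 5/4 + 46904657/111908082 = 373579519/223816164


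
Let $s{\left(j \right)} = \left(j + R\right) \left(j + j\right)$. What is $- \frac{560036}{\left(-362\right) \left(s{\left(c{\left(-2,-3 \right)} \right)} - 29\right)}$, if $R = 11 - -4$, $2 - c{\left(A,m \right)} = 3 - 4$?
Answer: $\frac{280018}{14299} \approx 19.583$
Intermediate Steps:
$c{\left(A,m \right)} = 3$ ($c{\left(A,m \right)} = 2 - \left(3 - 4\right) = 2 - -1 = 2 + 1 = 3$)
$R = 15$ ($R = 11 + 4 = 15$)
$s{\left(j \right)} = 2 j \left(15 + j\right)$ ($s{\left(j \right)} = \left(j + 15\right) \left(j + j\right) = \left(15 + j\right) 2 j = 2 j \left(15 + j\right)$)
$- \frac{560036}{\left(-362\right) \left(s{\left(c{\left(-2,-3 \right)} \right)} - 29\right)} = - \frac{560036}{\left(-362\right) \left(2 \cdot 3 \left(15 + 3\right) - 29\right)} = - \frac{560036}{\left(-362\right) \left(2 \cdot 3 \cdot 18 - 29\right)} = - \frac{560036}{\left(-362\right) \left(108 - 29\right)} = - \frac{560036}{\left(-362\right) 79} = - \frac{560036}{-28598} = \left(-560036\right) \left(- \frac{1}{28598}\right) = \frac{280018}{14299}$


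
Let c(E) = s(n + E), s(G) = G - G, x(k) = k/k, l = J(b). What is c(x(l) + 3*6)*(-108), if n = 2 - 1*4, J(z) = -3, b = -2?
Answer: 0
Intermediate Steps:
l = -3
n = -2 (n = 2 - 4 = -2)
x(k) = 1
s(G) = 0
c(E) = 0
c(x(l) + 3*6)*(-108) = 0*(-108) = 0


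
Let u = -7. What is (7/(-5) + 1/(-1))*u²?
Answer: -588/5 ≈ -117.60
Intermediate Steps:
(7/(-5) + 1/(-1))*u² = (7/(-5) + 1/(-1))*(-7)² = (7*(-⅕) + 1*(-1))*49 = (-7/5 - 1)*49 = -12/5*49 = -588/5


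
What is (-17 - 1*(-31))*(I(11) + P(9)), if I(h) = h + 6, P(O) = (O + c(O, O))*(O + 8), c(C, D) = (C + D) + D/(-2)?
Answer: 5593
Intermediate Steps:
c(C, D) = C + D/2 (c(C, D) = (C + D) + D*(-½) = (C + D) - D/2 = C + D/2)
P(O) = 5*O*(8 + O)/2 (P(O) = (O + (O + O/2))*(O + 8) = (O + 3*O/2)*(8 + O) = (5*O/2)*(8 + O) = 5*O*(8 + O)/2)
I(h) = 6 + h
(-17 - 1*(-31))*(I(11) + P(9)) = (-17 - 1*(-31))*((6 + 11) + (5/2)*9*(8 + 9)) = (-17 + 31)*(17 + (5/2)*9*17) = 14*(17 + 765/2) = 14*(799/2) = 5593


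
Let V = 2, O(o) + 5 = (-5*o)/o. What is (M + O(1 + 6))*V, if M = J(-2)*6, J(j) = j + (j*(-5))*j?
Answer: -284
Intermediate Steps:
J(j) = j - 5*j**2 (J(j) = j + (-5*j)*j = j - 5*j**2)
O(o) = -10 (O(o) = -5 + (-5*o)/o = -5 - 5 = -10)
M = -132 (M = -2*(1 - 5*(-2))*6 = -2*(1 + 10)*6 = -2*11*6 = -22*6 = -132)
(M + O(1 + 6))*V = (-132 - 10)*2 = -142*2 = -284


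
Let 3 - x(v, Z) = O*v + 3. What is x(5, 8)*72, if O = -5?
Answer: 1800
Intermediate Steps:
x(v, Z) = 5*v (x(v, Z) = 3 - (-5*v + 3) = 3 - (3 - 5*v) = 3 + (-3 + 5*v) = 5*v)
x(5, 8)*72 = (5*5)*72 = 25*72 = 1800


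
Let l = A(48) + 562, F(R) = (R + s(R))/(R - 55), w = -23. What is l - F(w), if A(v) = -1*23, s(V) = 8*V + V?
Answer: 20906/39 ≈ 536.05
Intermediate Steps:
s(V) = 9*V
A(v) = -23
F(R) = 10*R/(-55 + R) (F(R) = (R + 9*R)/(R - 55) = (10*R)/(-55 + R) = 10*R/(-55 + R))
l = 539 (l = -23 + 562 = 539)
l - F(w) = 539 - 10*(-23)/(-55 - 23) = 539 - 10*(-23)/(-78) = 539 - 10*(-23)*(-1)/78 = 539 - 1*115/39 = 539 - 115/39 = 20906/39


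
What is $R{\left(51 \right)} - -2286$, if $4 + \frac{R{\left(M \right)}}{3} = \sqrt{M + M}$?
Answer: $2274 + 3 \sqrt{102} \approx 2304.3$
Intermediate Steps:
$R{\left(M \right)} = -12 + 3 \sqrt{2} \sqrt{M}$ ($R{\left(M \right)} = -12 + 3 \sqrt{M + M} = -12 + 3 \sqrt{2 M} = -12 + 3 \sqrt{2} \sqrt{M}$)
$R{\left(51 \right)} - -2286 = \left(-12 + 3 \sqrt{2} \sqrt{51}\right) - -2286 = \left(-12 + 3 \sqrt{102}\right) + 2286 = 2274 + 3 \sqrt{102}$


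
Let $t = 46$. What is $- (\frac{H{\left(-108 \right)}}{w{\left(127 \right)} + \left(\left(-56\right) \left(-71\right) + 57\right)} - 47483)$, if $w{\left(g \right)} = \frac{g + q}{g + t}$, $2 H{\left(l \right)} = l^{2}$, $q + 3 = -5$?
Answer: $\frac{8283489497}{174457} \approx 47482.0$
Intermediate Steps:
$q = -8$ ($q = -3 - 5 = -8$)
$H{\left(l \right)} = \frac{l^{2}}{2}$
$w{\left(g \right)} = \frac{-8 + g}{46 + g}$ ($w{\left(g \right)} = \frac{g - 8}{g + 46} = \frac{-8 + g}{46 + g}$)
$- (\frac{H{\left(-108 \right)}}{w{\left(127 \right)} + \left(\left(-56\right) \left(-71\right) + 57\right)} - 47483) = - (\frac{\frac{1}{2} \left(-108\right)^{2}}{\frac{-8 + 127}{46 + 127} + \left(\left(-56\right) \left(-71\right) + 57\right)} - 47483) = - (\frac{\frac{1}{2} \cdot 11664}{\frac{1}{173} \cdot 119 + \left(3976 + 57\right)} - 47483) = - (\frac{5832}{\frac{1}{173} \cdot 119 + 4033} - 47483) = - (\frac{5832}{\frac{119}{173} + 4033} - 47483) = - (\frac{5832}{\frac{697828}{173}} - 47483) = - (5832 \cdot \frac{173}{697828} - 47483) = - (\frac{252234}{174457} - 47483) = \left(-1\right) \left(- \frac{8283489497}{174457}\right) = \frac{8283489497}{174457}$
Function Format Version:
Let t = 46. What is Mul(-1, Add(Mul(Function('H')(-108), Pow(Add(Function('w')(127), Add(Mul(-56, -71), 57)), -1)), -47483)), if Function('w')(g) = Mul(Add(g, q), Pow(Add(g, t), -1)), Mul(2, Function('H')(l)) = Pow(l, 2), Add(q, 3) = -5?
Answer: Rational(8283489497, 174457) ≈ 47482.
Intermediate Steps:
q = -8 (q = Add(-3, -5) = -8)
Function('H')(l) = Mul(Rational(1, 2), Pow(l, 2))
Function('w')(g) = Mul(Pow(Add(46, g), -1), Add(-8, g)) (Function('w')(g) = Mul(Add(g, -8), Pow(Add(g, 46), -1)) = Mul(Add(-8, g), Pow(Add(46, g), -1)) = Mul(Pow(Add(46, g), -1), Add(-8, g)))
Mul(-1, Add(Mul(Function('H')(-108), Pow(Add(Function('w')(127), Add(Mul(-56, -71), 57)), -1)), -47483)) = Mul(-1, Add(Mul(Mul(Rational(1, 2), Pow(-108, 2)), Pow(Add(Mul(Pow(Add(46, 127), -1), Add(-8, 127)), Add(Mul(-56, -71), 57)), -1)), -47483)) = Mul(-1, Add(Mul(Mul(Rational(1, 2), 11664), Pow(Add(Mul(Pow(173, -1), 119), Add(3976, 57)), -1)), -47483)) = Mul(-1, Add(Mul(5832, Pow(Add(Mul(Rational(1, 173), 119), 4033), -1)), -47483)) = Mul(-1, Add(Mul(5832, Pow(Add(Rational(119, 173), 4033), -1)), -47483)) = Mul(-1, Add(Mul(5832, Pow(Rational(697828, 173), -1)), -47483)) = Mul(-1, Add(Mul(5832, Rational(173, 697828)), -47483)) = Mul(-1, Add(Rational(252234, 174457), -47483)) = Mul(-1, Rational(-8283489497, 174457)) = Rational(8283489497, 174457)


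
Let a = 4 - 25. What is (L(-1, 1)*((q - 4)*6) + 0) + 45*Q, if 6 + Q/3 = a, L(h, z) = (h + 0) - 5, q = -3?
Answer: -3393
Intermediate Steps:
L(h, z) = -5 + h (L(h, z) = h - 5 = -5 + h)
a = -21
Q = -81 (Q = -18 + 3*(-21) = -18 - 63 = -81)
(L(-1, 1)*((q - 4)*6) + 0) + 45*Q = ((-5 - 1)*((-3 - 4)*6) + 0) + 45*(-81) = (-(-42)*6 + 0) - 3645 = (-6*(-42) + 0) - 3645 = (252 + 0) - 3645 = 252 - 3645 = -3393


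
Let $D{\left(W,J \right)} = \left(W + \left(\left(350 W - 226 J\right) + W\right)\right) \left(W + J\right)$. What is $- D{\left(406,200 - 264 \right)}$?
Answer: $-53822592$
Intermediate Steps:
$D{\left(W,J \right)} = \left(J + W\right) \left(- 226 J + 352 W\right)$ ($D{\left(W,J \right)} = \left(W + \left(\left(- 226 J + 350 W\right) + W\right)\right) \left(J + W\right) = \left(W - \left(- 351 W + 226 J\right)\right) \left(J + W\right) = \left(- 226 J + 352 W\right) \left(J + W\right) = \left(J + W\right) \left(- 226 J + 352 W\right)$)
$- D{\left(406,200 - 264 \right)} = - (- 226 \left(200 - 264\right)^{2} + 352 \cdot 406^{2} + 126 \left(200 - 264\right) 406) = - (- 226 \left(200 - 264\right)^{2} + 352 \cdot 164836 + 126 \left(200 - 264\right) 406) = - (- 226 \left(200 - 264\right)^{2} + 58022272 + 126 \left(200 - 264\right) 406) = - (- 226 \left(-64\right)^{2} + 58022272 + 126 \left(-64\right) 406) = - (\left(-226\right) 4096 + 58022272 - 3273984) = - (-925696 + 58022272 - 3273984) = \left(-1\right) 53822592 = -53822592$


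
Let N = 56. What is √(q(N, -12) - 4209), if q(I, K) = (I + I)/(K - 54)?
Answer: I*√4585449/33 ≈ 64.89*I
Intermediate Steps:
q(I, K) = 2*I/(-54 + K) (q(I, K) = (2*I)/(-54 + K) = 2*I/(-54 + K))
√(q(N, -12) - 4209) = √(2*56/(-54 - 12) - 4209) = √(2*56/(-66) - 4209) = √(2*56*(-1/66) - 4209) = √(-56/33 - 4209) = √(-138953/33) = I*√4585449/33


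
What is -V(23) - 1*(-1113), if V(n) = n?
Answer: 1090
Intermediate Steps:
-V(23) - 1*(-1113) = -1*23 - 1*(-1113) = -23 + 1113 = 1090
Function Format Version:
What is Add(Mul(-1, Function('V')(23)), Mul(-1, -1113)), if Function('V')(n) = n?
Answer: 1090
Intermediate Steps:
Add(Mul(-1, Function('V')(23)), Mul(-1, -1113)) = Add(Mul(-1, 23), Mul(-1, -1113)) = Add(-23, 1113) = 1090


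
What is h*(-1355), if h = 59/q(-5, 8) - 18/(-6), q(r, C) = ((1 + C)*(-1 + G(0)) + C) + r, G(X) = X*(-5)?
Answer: 55555/6 ≈ 9259.2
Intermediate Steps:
G(X) = -5*X
q(r, C) = -1 + r (q(r, C) = ((1 + C)*(-1 - 5*0) + C) + r = ((1 + C)*(-1 + 0) + C) + r = ((1 + C)*(-1) + C) + r = ((-1 - C) + C) + r = -1 + r)
h = -41/6 (h = 59/(-1 - 5) - 18/(-6) = 59/(-6) - 18*(-1/6) = 59*(-1/6) + 3 = -59/6 + 3 = -41/6 ≈ -6.8333)
h*(-1355) = -41/6*(-1355) = 55555/6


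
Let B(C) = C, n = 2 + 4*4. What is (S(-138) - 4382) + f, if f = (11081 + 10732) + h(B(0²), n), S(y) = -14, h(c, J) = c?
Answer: 17417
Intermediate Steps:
n = 18 (n = 2 + 16 = 18)
f = 21813 (f = (11081 + 10732) + 0² = 21813 + 0 = 21813)
(S(-138) - 4382) + f = (-14 - 4382) + 21813 = -4396 + 21813 = 17417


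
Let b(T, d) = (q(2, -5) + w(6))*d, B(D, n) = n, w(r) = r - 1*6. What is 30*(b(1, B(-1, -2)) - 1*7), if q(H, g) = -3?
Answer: -30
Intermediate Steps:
w(r) = -6 + r (w(r) = r - 6 = -6 + r)
b(T, d) = -3*d (b(T, d) = (-3 + (-6 + 6))*d = (-3 + 0)*d = -3*d)
30*(b(1, B(-1, -2)) - 1*7) = 30*(-3*(-2) - 1*7) = 30*(6 - 7) = 30*(-1) = -30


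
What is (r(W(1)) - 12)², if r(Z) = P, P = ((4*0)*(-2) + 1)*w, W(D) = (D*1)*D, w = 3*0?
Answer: 144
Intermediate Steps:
w = 0
W(D) = D² (W(D) = D*D = D²)
P = 0 (P = ((4*0)*(-2) + 1)*0 = (0*(-2) + 1)*0 = (0 + 1)*0 = 1*0 = 0)
r(Z) = 0
(r(W(1)) - 12)² = (0 - 12)² = (-12)² = 144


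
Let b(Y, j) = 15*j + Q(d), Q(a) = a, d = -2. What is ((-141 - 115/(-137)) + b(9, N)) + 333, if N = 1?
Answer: 28200/137 ≈ 205.84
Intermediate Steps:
b(Y, j) = -2 + 15*j (b(Y, j) = 15*j - 2 = -2 + 15*j)
((-141 - 115/(-137)) + b(9, N)) + 333 = ((-141 - 115/(-137)) + (-2 + 15*1)) + 333 = ((-141 - 115*(-1)/137) + (-2 + 15)) + 333 = ((-141 - 1*(-115/137)) + 13) + 333 = ((-141 + 115/137) + 13) + 333 = (-19202/137 + 13) + 333 = -17421/137 + 333 = 28200/137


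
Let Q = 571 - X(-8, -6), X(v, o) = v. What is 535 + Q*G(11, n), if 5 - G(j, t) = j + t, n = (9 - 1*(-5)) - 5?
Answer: -8150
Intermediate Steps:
n = 9 (n = (9 + 5) - 5 = 14 - 5 = 9)
G(j, t) = 5 - j - t (G(j, t) = 5 - (j + t) = 5 + (-j - t) = 5 - j - t)
Q = 579 (Q = 571 - 1*(-8) = 571 + 8 = 579)
535 + Q*G(11, n) = 535 + 579*(5 - 1*11 - 1*9) = 535 + 579*(5 - 11 - 9) = 535 + 579*(-15) = 535 - 8685 = -8150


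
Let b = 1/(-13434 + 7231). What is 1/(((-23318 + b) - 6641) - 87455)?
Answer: -6203/728319043 ≈ -8.5169e-6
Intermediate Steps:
b = -1/6203 (b = 1/(-6203) = -1/6203 ≈ -0.00016121)
1/(((-23318 + b) - 6641) - 87455) = 1/(((-23318 - 1/6203) - 6641) - 87455) = 1/((-144641555/6203 - 6641) - 87455) = 1/(-185835678/6203 - 87455) = 1/(-728319043/6203) = -6203/728319043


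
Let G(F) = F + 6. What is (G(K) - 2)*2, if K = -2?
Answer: 4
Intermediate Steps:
G(F) = 6 + F
(G(K) - 2)*2 = ((6 - 2) - 2)*2 = (4 - 2)*2 = 2*2 = 4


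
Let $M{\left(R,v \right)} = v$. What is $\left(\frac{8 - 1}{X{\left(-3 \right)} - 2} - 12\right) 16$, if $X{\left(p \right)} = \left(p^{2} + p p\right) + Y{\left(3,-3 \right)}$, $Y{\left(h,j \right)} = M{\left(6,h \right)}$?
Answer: $- \frac{3536}{19} \approx -186.11$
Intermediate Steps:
$Y{\left(h,j \right)} = h$
$X{\left(p \right)} = 3 + 2 p^{2}$ ($X{\left(p \right)} = \left(p^{2} + p p\right) + 3 = \left(p^{2} + p^{2}\right) + 3 = 2 p^{2} + 3 = 3 + 2 p^{2}$)
$\left(\frac{8 - 1}{X{\left(-3 \right)} - 2} - 12\right) 16 = \left(\frac{8 - 1}{\left(3 + 2 \left(-3\right)^{2}\right) - 2} - 12\right) 16 = \left(\frac{7}{\left(3 + 2 \cdot 9\right) - 2} - 12\right) 16 = \left(\frac{7}{\left(3 + 18\right) - 2} - 12\right) 16 = \left(\frac{7}{21 - 2} - 12\right) 16 = \left(\frac{7}{19} - 12\right) 16 = \left(- \frac{221}{19}\right) 16 = - \frac{3536}{19}$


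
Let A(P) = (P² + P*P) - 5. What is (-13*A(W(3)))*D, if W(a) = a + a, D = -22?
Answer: 19162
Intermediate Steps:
W(a) = 2*a
A(P) = -5 + 2*P² (A(P) = (P² + P²) - 5 = 2*P² - 5 = -5 + 2*P²)
(-13*A(W(3)))*D = -13*(-5 + 2*(2*3)²)*(-22) = -13*(-5 + 2*6²)*(-22) = -13*(-5 + 2*36)*(-22) = -13*(-5 + 72)*(-22) = -13*67*(-22) = -871*(-22) = 19162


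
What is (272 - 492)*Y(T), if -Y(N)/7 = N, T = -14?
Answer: -21560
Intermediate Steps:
Y(N) = -7*N
(272 - 492)*Y(T) = (272 - 492)*(-7*(-14)) = -220*98 = -21560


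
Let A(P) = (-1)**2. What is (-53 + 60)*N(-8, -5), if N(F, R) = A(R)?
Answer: 7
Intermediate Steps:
A(P) = 1
N(F, R) = 1
(-53 + 60)*N(-8, -5) = (-53 + 60)*1 = 7*1 = 7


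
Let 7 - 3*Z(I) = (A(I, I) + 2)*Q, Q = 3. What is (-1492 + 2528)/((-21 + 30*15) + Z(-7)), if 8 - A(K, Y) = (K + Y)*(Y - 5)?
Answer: 777/442 ≈ 1.7579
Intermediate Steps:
A(K, Y) = 8 - (-5 + Y)*(K + Y) (A(K, Y) = 8 - (K + Y)*(Y - 5) = 8 - (K + Y)*(-5 + Y) = 8 - (-5 + Y)*(K + Y))
Z(I) = -23/3 - 10*I + 2*I**2 (Z(I) = 7/3 - ((8 - I**2 + 5*I + 5*I - I*I) + 2)*3/3 = 7/3 - ((8 - I**2 + 5*I + 5*I - I**2) + 2)*3/3 = 7/3 - ((8 - 2*I**2 + 10*I) + 2)*3/3 = 7/3 - (10 - 2*I**2 + 10*I)*3/3 = 7/3 - (30 - 6*I**2 + 30*I)/3 = 7/3 + (-10 - 10*I + 2*I**2) = -23/3 - 10*I + 2*I**2)
(-1492 + 2528)/((-21 + 30*15) + Z(-7)) = (-1492 + 2528)/((-21 + 30*15) + (-23/3 - 10*(-7) + 2*(-7)**2)) = 1036/((-21 + 450) + (-23/3 + 70 + 2*49)) = 1036/(429 + (-23/3 + 70 + 98)) = 1036/(429 + 481/3) = 1036/(1768/3) = 1036*(3/1768) = 777/442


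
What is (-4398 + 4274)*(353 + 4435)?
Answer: -593712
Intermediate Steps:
(-4398 + 4274)*(353 + 4435) = -124*4788 = -593712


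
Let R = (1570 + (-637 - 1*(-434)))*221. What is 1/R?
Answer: 1/302107 ≈ 3.3101e-6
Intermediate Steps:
R = 302107 (R = (1570 + (-637 + 434))*221 = (1570 - 203)*221 = 1367*221 = 302107)
1/R = 1/302107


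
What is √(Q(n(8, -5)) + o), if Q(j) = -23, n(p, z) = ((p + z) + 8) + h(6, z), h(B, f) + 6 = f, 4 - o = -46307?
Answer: 4*√2893 ≈ 215.15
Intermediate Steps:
o = 46311 (o = 4 - 1*(-46307) = 4 + 46307 = 46311)
h(B, f) = -6 + f
n(p, z) = 2 + p + 2*z (n(p, z) = ((p + z) + 8) + (-6 + z) = (8 + p + z) + (-6 + z) = 2 + p + 2*z)
√(Q(n(8, -5)) + o) = √(-23 + 46311) = √46288 = 4*√2893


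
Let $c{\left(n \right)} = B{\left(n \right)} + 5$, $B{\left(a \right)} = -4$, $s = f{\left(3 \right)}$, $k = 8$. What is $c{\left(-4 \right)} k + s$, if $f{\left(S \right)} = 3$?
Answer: $11$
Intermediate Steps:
$s = 3$
$c{\left(n \right)} = 1$ ($c{\left(n \right)} = -4 + 5 = 1$)
$c{\left(-4 \right)} k + s = 1 \cdot 8 + 3 = 8 + 3 = 11$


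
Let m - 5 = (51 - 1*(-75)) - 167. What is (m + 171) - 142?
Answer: -7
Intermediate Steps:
m = -36 (m = 5 + ((51 - 1*(-75)) - 167) = 5 + ((51 + 75) - 167) = 5 + (126 - 167) = 5 - 41 = -36)
(m + 171) - 142 = (-36 + 171) - 142 = 135 - 142 = -7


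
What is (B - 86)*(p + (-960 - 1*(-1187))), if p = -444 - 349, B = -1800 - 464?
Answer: 1330100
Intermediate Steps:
B = -2264
p = -793
(B - 86)*(p + (-960 - 1*(-1187))) = (-2264 - 86)*(-793 + (-960 - 1*(-1187))) = -2350*(-793 + (-960 + 1187)) = -2350*(-793 + 227) = -2350*(-566) = 1330100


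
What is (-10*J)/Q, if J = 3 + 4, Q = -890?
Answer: 7/89 ≈ 0.078652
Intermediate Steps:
J = 7
(-10*J)/Q = -10*7/(-890) = -70*(-1/890) = 7/89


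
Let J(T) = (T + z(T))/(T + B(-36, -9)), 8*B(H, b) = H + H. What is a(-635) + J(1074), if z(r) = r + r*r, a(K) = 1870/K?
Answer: 48788646/45085 ≈ 1082.1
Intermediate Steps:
z(r) = r + r²
B(H, b) = H/4 (B(H, b) = (H + H)/8 = (2*H)/8 = H/4)
J(T) = (T + T*(1 + T))/(-9 + T) (J(T) = (T + T*(1 + T))/(T + (¼)*(-36)) = (T + T*(1 + T))/(T - 9) = (T + T*(1 + T))/(-9 + T))
a(-635) + J(1074) = 1870/(-635) + 1074*(2 + 1074)/(-9 + 1074) = 1870*(-1/635) + 1074*1076/1065 = -374/127 + 1074*(1/1065)*1076 = -374/127 + 385208/355 = 48788646/45085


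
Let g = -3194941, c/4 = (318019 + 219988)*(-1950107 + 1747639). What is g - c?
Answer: 435713610163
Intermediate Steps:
c = -435716805104 (c = 4*((318019 + 219988)*(-1950107 + 1747639)) = 4*(538007*(-202468)) = 4*(-108929201276) = -435716805104)
g - c = -3194941 - 1*(-435716805104) = -3194941 + 435716805104 = 435713610163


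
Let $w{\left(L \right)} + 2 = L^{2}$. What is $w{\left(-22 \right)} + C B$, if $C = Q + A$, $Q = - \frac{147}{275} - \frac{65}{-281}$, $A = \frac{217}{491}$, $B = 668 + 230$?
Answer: $\frac{23014735624}{37942025} \approx 606.58$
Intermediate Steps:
$B = 898$
$w{\left(L \right)} = -2 + L^{2}$
$A = \frac{217}{491}$ ($A = 217 \cdot \frac{1}{491} = \frac{217}{491} \approx 0.44196$)
$Q = - \frac{23432}{77275}$ ($Q = \left(-147\right) \frac{1}{275} - - \frac{65}{281} = - \frac{147}{275} + \frac{65}{281} = - \frac{23432}{77275} \approx -0.30323$)
$C = \frac{5263563}{37942025}$ ($C = - \frac{23432}{77275} + \frac{217}{491} = \frac{5263563}{37942025} \approx 0.13873$)
$w{\left(-22 \right)} + C B = \left(-2 + \left(-22\right)^{2}\right) + \frac{5263563}{37942025} \cdot 898 = \left(-2 + 484\right) + \frac{4726679574}{37942025} = 482 + \frac{4726679574}{37942025} = \frac{23014735624}{37942025}$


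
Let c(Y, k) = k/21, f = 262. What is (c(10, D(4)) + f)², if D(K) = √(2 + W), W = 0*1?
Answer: (5502 + √2)²/441 ≈ 68679.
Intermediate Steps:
W = 0
D(K) = √2 (D(K) = √(2 + 0) = √2)
c(Y, k) = k/21 (c(Y, k) = k*(1/21) = k/21)
(c(10, D(4)) + f)² = (√2/21 + 262)² = (262 + √2/21)²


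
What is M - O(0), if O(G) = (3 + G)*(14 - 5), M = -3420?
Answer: -3447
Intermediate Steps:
O(G) = 27 + 9*G (O(G) = (3 + G)*9 = 27 + 9*G)
M - O(0) = -3420 - (27 + 9*0) = -3420 - (27 + 0) = -3420 - 1*27 = -3420 - 27 = -3447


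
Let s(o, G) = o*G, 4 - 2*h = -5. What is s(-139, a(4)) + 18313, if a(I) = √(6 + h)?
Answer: 18313 - 139*√42/2 ≈ 17863.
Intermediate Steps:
h = 9/2 (h = 2 - ½*(-5) = 2 + 5/2 = 9/2 ≈ 4.5000)
a(I) = √42/2 (a(I) = √(6 + 9/2) = √(21/2) = √42/2)
s(o, G) = G*o
s(-139, a(4)) + 18313 = (√42/2)*(-139) + 18313 = -139*√42/2 + 18313 = 18313 - 139*√42/2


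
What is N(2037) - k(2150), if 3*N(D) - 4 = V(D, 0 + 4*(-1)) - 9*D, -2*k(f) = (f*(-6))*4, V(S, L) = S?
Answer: -93692/3 ≈ -31231.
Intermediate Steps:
k(f) = 12*f (k(f) = -f*(-6)*4/2 = -(-6*f)*4/2 = -(-12)*f = 12*f)
N(D) = 4/3 - 8*D/3 (N(D) = 4/3 + (D - 9*D)/3 = 4/3 + (-8*D)/3 = 4/3 - 8*D/3)
N(2037) - k(2150) = (4/3 - 8/3*2037) - 12*2150 = (4/3 - 5432) - 1*25800 = -16292/3 - 25800 = -93692/3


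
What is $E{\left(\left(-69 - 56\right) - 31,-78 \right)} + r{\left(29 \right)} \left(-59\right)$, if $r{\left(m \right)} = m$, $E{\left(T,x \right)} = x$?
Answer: $-1789$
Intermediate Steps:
$E{\left(\left(-69 - 56\right) - 31,-78 \right)} + r{\left(29 \right)} \left(-59\right) = -78 + 29 \left(-59\right) = -78 - 1711 = -1789$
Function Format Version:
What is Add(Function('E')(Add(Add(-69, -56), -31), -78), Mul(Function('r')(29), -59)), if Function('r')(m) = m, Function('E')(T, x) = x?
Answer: -1789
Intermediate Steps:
Add(Function('E')(Add(Add(-69, -56), -31), -78), Mul(Function('r')(29), -59)) = Add(-78, Mul(29, -59)) = Add(-78, -1711) = -1789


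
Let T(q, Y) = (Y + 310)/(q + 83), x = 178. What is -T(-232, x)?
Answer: 488/149 ≈ 3.2752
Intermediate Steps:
T(q, Y) = (310 + Y)/(83 + q)
-T(-232, x) = -(310 + 178)/(83 - 232) = -488/(-149) = -(-1)*488/149 = -1*(-488/149) = 488/149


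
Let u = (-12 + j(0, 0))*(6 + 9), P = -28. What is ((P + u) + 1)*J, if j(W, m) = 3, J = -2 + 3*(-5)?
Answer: 2754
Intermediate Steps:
J = -17 (J = -2 - 15 = -17)
u = -135 (u = (-12 + 3)*(6 + 9) = -9*15 = -135)
((P + u) + 1)*J = ((-28 - 135) + 1)*(-17) = (-163 + 1)*(-17) = -162*(-17) = 2754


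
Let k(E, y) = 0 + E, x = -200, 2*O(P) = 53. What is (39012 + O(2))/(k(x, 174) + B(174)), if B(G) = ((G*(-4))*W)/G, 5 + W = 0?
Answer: -78077/360 ≈ -216.88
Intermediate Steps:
W = -5 (W = -5 + 0 = -5)
O(P) = 53/2 (O(P) = (1/2)*53 = 53/2)
B(G) = 20 (B(G) = ((G*(-4))*(-5))/G = (-4*G*(-5))/G = (20*G)/G = 20)
k(E, y) = E
(39012 + O(2))/(k(x, 174) + B(174)) = (39012 + 53/2)/(-200 + 20) = (78077/2)/(-180) = (78077/2)*(-1/180) = -78077/360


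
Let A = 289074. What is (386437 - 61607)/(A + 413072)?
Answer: 162415/351073 ≈ 0.46262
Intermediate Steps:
(386437 - 61607)/(A + 413072) = (386437 - 61607)/(289074 + 413072) = 324830/702146 = 324830*(1/702146) = 162415/351073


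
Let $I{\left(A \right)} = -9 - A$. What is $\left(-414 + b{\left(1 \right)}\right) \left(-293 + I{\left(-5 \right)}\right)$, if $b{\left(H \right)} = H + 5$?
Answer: $121176$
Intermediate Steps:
$b{\left(H \right)} = 5 + H$
$\left(-414 + b{\left(1 \right)}\right) \left(-293 + I{\left(-5 \right)}\right) = \left(-414 + \left(5 + 1\right)\right) \left(-293 - 4\right) = \left(-414 + 6\right) \left(-293 + \left(-9 + 5\right)\right) = - 408 \left(-293 - 4\right) = \left(-408\right) \left(-297\right) = 121176$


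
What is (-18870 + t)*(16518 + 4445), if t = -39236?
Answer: -1218076078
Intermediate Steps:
(-18870 + t)*(16518 + 4445) = (-18870 - 39236)*(16518 + 4445) = -58106*20963 = -1218076078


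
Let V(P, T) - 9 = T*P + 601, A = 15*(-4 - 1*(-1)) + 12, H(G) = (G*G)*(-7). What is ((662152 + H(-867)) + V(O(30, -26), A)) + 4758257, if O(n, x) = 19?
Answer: 158569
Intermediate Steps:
H(G) = -7*G² (H(G) = G²*(-7) = -7*G²)
A = -33 (A = 15*(-4 + 1) + 12 = 15*(-3) + 12 = -45 + 12 = -33)
V(P, T) = 610 + P*T (V(P, T) = 9 + (T*P + 601) = 9 + (P*T + 601) = 9 + (601 + P*T) = 610 + P*T)
((662152 + H(-867)) + V(O(30, -26), A)) + 4758257 = ((662152 - 7*(-867)²) + (610 + 19*(-33))) + 4758257 = ((662152 - 7*751689) + (610 - 627)) + 4758257 = ((662152 - 5261823) - 17) + 4758257 = (-4599671 - 17) + 4758257 = -4599688 + 4758257 = 158569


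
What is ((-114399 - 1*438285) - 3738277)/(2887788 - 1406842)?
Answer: -4290961/1480946 ≈ -2.8974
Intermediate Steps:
((-114399 - 1*438285) - 3738277)/(2887788 - 1406842) = ((-114399 - 438285) - 3738277)/1480946 = (-552684 - 3738277)*(1/1480946) = -4290961*1/1480946 = -4290961/1480946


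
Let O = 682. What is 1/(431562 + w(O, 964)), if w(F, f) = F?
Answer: 1/432244 ≈ 2.3135e-6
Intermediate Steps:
1/(431562 + w(O, 964)) = 1/(431562 + 682) = 1/432244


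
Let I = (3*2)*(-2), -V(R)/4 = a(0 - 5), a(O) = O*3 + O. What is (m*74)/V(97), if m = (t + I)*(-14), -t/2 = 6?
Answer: 1554/5 ≈ 310.80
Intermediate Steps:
t = -12 (t = -2*6 = -12)
a(O) = 4*O (a(O) = 3*O + O = 4*O)
V(R) = 80 (V(R) = -16*(0 - 5) = -16*(-5) = -4*(-20) = 80)
I = -12 (I = 6*(-2) = -12)
m = 336 (m = (-12 - 12)*(-14) = -24*(-14) = 336)
(m*74)/V(97) = (336*74)/80 = 24864*(1/80) = 1554/5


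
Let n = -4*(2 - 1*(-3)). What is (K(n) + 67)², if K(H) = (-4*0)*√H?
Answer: 4489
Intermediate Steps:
n = -20 (n = -4*(2 + 3) = -4*5 = -20)
K(H) = 0 (K(H) = 0*√H = 0)
(K(n) + 67)² = (0 + 67)² = 67² = 4489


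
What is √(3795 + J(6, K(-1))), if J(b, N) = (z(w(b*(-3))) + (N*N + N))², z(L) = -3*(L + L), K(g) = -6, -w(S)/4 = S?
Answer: √165399 ≈ 406.69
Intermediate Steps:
w(S) = -4*S
z(L) = -6*L
J(b, N) = (N + N² - 72*b)² (J(b, N) = (-(-24)*b*(-3) + (N*N + N))² = (-(-24)*(-3*b) + (N² + N))² = (-72*b + (N + N²))² = (N + N² - 72*b)²)
√(3795 + J(6, K(-1))) = √(3795 + (-6 + (-6)² - 72*6)²) = √(3795 + (-6 + 36 - 432)²) = √(3795 + (-402)²) = √(3795 + 161604) = √165399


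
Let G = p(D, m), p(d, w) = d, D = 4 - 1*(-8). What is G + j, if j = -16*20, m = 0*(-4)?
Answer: -308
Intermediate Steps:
D = 12 (D = 4 + 8 = 12)
m = 0
j = -320
G = 12
G + j = 12 - 320 = -308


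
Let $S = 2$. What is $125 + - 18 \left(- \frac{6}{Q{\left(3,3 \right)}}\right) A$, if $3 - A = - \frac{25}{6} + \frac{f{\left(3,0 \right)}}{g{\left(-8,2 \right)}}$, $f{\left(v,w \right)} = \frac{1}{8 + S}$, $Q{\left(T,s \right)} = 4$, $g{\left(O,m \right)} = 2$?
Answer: $\frac{6343}{20} \approx 317.15$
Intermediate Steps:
$f{\left(v,w \right)} = \frac{1}{10}$ ($f{\left(v,w \right)} = \frac{1}{8 + 2} = \frac{1}{10}$)
$A = \frac{427}{60}$ ($A = 3 - \left(- \frac{25}{6} + \frac{1}{10 \cdot 2}\right) = 3 - \left(\left(-25\right) \frac{1}{6} + \frac{1}{10} \cdot \frac{1}{2}\right) = 3 - \left(- \frac{25}{6} + \frac{1}{20}\right) = 3 - - \frac{247}{60} = 3 + \frac{247}{60} = \frac{427}{60} \approx 7.1167$)
$125 + - 18 \left(- \frac{6}{Q{\left(3,3 \right)}}\right) A = 125 + - 18 \left(- \frac{6}{4}\right) \frac{427}{60} = 125 + - 18 \left(\left(-6\right) \frac{1}{4}\right) \frac{427}{60} = 125 + \left(-18\right) \left(- \frac{3}{2}\right) \frac{427}{60} = 125 + 27 \cdot \frac{427}{60} = 125 + \frac{3843}{20} = \frac{6343}{20}$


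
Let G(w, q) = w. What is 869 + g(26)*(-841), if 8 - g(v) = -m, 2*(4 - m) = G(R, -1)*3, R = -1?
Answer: -20969/2 ≈ -10485.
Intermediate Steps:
m = 11/2 (m = 4 - (-1)*3/2 = 4 - 1/2*(-3) = 4 + 3/2 = 11/2 ≈ 5.5000)
g(v) = 27/2 (g(v) = 8 - (-1)*11/2 = 8 - 1*(-11/2) = 8 + 11/2 = 27/2)
869 + g(26)*(-841) = 869 + (27/2)*(-841) = 869 - 22707/2 = -20969/2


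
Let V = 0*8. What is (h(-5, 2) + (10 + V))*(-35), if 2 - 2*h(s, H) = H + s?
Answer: -875/2 ≈ -437.50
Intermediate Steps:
V = 0
h(s, H) = 1 - H/2 - s/2 (h(s, H) = 1 - (H + s)/2 = 1 + (-H/2 - s/2) = 1 - H/2 - s/2)
(h(-5, 2) + (10 + V))*(-35) = ((1 - 1/2*2 - 1/2*(-5)) + (10 + 0))*(-35) = ((1 - 1 + 5/2) + 10)*(-35) = (5/2 + 10)*(-35) = (25/2)*(-35) = -875/2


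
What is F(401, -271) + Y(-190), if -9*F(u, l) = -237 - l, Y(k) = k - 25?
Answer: -1969/9 ≈ -218.78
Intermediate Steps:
Y(k) = -25 + k
F(u, l) = 79/3 + l/9 (F(u, l) = -(-237 - l)/9 = 79/3 + l/9)
F(401, -271) + Y(-190) = (79/3 + (⅑)*(-271)) + (-25 - 190) = (79/3 - 271/9) - 215 = -34/9 - 215 = -1969/9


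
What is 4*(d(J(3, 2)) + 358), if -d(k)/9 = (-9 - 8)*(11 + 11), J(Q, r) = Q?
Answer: 14896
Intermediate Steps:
d(k) = 3366 (d(k) = -9*(-9 - 8)*(11 + 11) = -(-153)*22 = -9*(-374) = 3366)
4*(d(J(3, 2)) + 358) = 4*(3366 + 358) = 4*3724 = 14896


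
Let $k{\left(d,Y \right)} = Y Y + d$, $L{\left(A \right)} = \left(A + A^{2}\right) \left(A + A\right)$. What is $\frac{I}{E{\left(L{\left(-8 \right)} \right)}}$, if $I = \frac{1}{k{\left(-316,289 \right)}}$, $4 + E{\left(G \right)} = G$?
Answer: $- \frac{1}{74884500} \approx -1.3354 \cdot 10^{-8}$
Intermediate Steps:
$L{\left(A \right)} = 2 A \left(A + A^{2}\right)$ ($L{\left(A \right)} = \left(A + A^{2}\right) 2 A = 2 A \left(A + A^{2}\right)$)
$k{\left(d,Y \right)} = d + Y^{2}$ ($k{\left(d,Y \right)} = Y^{2} + d = d + Y^{2}$)
$E{\left(G \right)} = -4 + G$
$I = \frac{1}{83205}$ ($I = \frac{1}{-316 + 289^{2}} = \frac{1}{-316 + 83521} = \frac{1}{83205} \approx 1.2019 \cdot 10^{-5}$)
$\frac{I}{E{\left(L{\left(-8 \right)} \right)}} = \frac{1}{83205 \left(-4 + 2 \left(-8\right)^{2} \left(1 - 8\right)\right)} = \frac{1}{83205 \left(-4 + 2 \cdot 64 \left(-7\right)\right)} = \frac{1}{83205 \left(-4 - 896\right)} = \frac{1}{83205 \left(-900\right)} = \frac{1}{83205} \left(- \frac{1}{900}\right) = - \frac{1}{74884500}$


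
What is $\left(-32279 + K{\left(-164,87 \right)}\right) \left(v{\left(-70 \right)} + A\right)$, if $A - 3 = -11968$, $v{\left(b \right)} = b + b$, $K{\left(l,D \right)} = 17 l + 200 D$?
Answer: $213859035$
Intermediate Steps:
$v{\left(b \right)} = 2 b$
$A = -11965$ ($A = 3 - 11968 = -11965$)
$\left(-32279 + K{\left(-164,87 \right)}\right) \left(v{\left(-70 \right)} + A\right) = \left(-32279 + \left(17 \left(-164\right) + 200 \cdot 87\right)\right) \left(2 \left(-70\right) - 11965\right) = \left(-32279 + \left(-2788 + 17400\right)\right) \left(-140 - 11965\right) = \left(-32279 + 14612\right) \left(-12105\right) = \left(-17667\right) \left(-12105\right) = 213859035$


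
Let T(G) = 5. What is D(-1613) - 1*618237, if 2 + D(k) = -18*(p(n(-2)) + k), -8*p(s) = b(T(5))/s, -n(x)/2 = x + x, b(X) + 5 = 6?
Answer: -18854551/32 ≈ -5.8921e+5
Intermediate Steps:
b(X) = 1 (b(X) = -5 + 6 = 1)
n(x) = -4*x (n(x) = -2*(x + x) = -4*x)
p(s) = -1/(8*s)
D(k) = -55/32 - 18*k (D(k) = -2 - 18*(-1/(8*((-4*(-2)))) + k) = -2 - 18*(-1/8/8 + k) = -2 - 18*(-1/8*1/8 + k) = -2 - 18*(-1/64 + k) = -2 + (9/32 - 18*k) = -55/32 - 18*k)
D(-1613) - 1*618237 = (-55/32 - 18*(-1613)) - 1*618237 = (-55/32 + 29034) - 618237 = 929033/32 - 618237 = -18854551/32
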